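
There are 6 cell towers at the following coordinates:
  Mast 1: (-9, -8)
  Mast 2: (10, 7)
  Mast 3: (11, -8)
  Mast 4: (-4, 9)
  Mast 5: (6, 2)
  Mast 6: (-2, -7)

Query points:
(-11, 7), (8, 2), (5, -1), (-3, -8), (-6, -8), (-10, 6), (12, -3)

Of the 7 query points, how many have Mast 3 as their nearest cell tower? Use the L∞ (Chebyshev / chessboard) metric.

1

(-11, 7) — d to each: Mast 1:15, Mast 2:21, Mast 3:22, Mast 4:7, Mast 5:17, Mast 6:14 → nearest is Mast 4
(8, 2) — d to each: Mast 1:17, Mast 2:5, Mast 3:10, Mast 4:12, Mast 5:2, Mast 6:10 → nearest is Mast 5
(5, -1) — d to each: Mast 1:14, Mast 2:8, Mast 3:7, Mast 4:10, Mast 5:3, Mast 6:7 → nearest is Mast 5
(-3, -8) — d to each: Mast 1:6, Mast 2:15, Mast 3:14, Mast 4:17, Mast 5:10, Mast 6:1 → nearest is Mast 6
(-6, -8) — d to each: Mast 1:3, Mast 2:16, Mast 3:17, Mast 4:17, Mast 5:12, Mast 6:4 → nearest is Mast 1
(-10, 6) — d to each: Mast 1:14, Mast 2:20, Mast 3:21, Mast 4:6, Mast 5:16, Mast 6:13 → nearest is Mast 4
(12, -3) — d to each: Mast 1:21, Mast 2:10, Mast 3:5, Mast 4:16, Mast 5:6, Mast 6:14 → nearest is Mast 3
1 of the 7 points has Mast 3 as nearest.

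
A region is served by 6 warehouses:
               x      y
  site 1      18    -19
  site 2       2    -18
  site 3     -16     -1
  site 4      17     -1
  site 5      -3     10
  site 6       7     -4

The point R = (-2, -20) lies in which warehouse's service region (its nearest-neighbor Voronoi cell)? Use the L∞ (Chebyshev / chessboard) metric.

d(R, site 1) = max(20, 1) = 20
d(R, site 2) = max(4, 2) = 4
d(R, site 3) = max(14, 19) = 19
d(R, site 4) = max(19, 19) = 19
d(R, site 5) = max(1, 30) = 30
d(R, site 6) = max(9, 16) = 16
site 2 is nearest.

site 2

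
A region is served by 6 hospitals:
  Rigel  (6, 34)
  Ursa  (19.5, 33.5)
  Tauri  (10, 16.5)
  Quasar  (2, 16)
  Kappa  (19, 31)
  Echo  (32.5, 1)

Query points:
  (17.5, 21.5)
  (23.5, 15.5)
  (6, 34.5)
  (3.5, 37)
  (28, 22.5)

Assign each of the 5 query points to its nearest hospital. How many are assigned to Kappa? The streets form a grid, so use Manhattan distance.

2

(17.5, 21.5) — d to each: Rigel:24, Ursa:14, Tauri:12.5, Quasar:21, Kappa:11, Echo:35.5 → nearest is Kappa
(23.5, 15.5) — d to each: Rigel:36, Ursa:22, Tauri:14.5, Quasar:22, Kappa:20, Echo:23.5 → nearest is Tauri
(6, 34.5) — d to each: Rigel:0.5, Ursa:14.5, Tauri:22, Quasar:22.5, Kappa:16.5, Echo:60 → nearest is Rigel
(3.5, 37) — d to each: Rigel:5.5, Ursa:19.5, Tauri:27, Quasar:22.5, Kappa:21.5, Echo:65 → nearest is Rigel
(28, 22.5) — d to each: Rigel:33.5, Ursa:19.5, Tauri:24, Quasar:32.5, Kappa:17.5, Echo:26 → nearest is Kappa
2 of the 5 points have Kappa as nearest.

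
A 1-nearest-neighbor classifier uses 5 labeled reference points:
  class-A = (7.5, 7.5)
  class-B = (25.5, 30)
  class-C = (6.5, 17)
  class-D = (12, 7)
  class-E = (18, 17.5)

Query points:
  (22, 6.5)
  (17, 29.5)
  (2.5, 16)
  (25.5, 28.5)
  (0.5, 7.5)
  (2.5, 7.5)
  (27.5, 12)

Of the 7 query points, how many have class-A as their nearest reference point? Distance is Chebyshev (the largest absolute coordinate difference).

(22, 6.5) — d to each: class-A:14.5, class-B:23.5, class-C:15.5, class-D:10, class-E:11 → nearest is class-D
(17, 29.5) — d to each: class-A:22, class-B:8.5, class-C:12.5, class-D:22.5, class-E:12 → nearest is class-B
(2.5, 16) — d to each: class-A:8.5, class-B:23, class-C:4, class-D:9.5, class-E:15.5 → nearest is class-C
(25.5, 28.5) — d to each: class-A:21, class-B:1.5, class-C:19, class-D:21.5, class-E:11 → nearest is class-B
(0.5, 7.5) — d to each: class-A:7, class-B:25, class-C:9.5, class-D:11.5, class-E:17.5 → nearest is class-A
(2.5, 7.5) — d to each: class-A:5, class-B:23, class-C:9.5, class-D:9.5, class-E:15.5 → nearest is class-A
(27.5, 12) — d to each: class-A:20, class-B:18, class-C:21, class-D:15.5, class-E:9.5 → nearest is class-E
2 of the 7 points have class-A as nearest.

2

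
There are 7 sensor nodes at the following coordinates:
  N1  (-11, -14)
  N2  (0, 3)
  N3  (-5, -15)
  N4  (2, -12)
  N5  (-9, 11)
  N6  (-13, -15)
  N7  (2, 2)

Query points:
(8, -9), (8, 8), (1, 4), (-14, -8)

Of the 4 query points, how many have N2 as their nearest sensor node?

1

(8, -9) — d² to each: N1:386, N2:208, N3:205, N4:45, N5:689, N6:477, N7:157 → nearest is N4
(8, 8) — d² to each: N1:845, N2:89, N3:698, N4:436, N5:298, N6:970, N7:72 → nearest is N7
(1, 4) — d² to each: N1:468, N2:2, N3:397, N4:257, N5:149, N6:557, N7:5 → nearest is N2
(-14, -8) — d² to each: N1:45, N2:317, N3:130, N4:272, N5:386, N6:50, N7:356 → nearest is N1
1 of the 4 points has N2 as nearest.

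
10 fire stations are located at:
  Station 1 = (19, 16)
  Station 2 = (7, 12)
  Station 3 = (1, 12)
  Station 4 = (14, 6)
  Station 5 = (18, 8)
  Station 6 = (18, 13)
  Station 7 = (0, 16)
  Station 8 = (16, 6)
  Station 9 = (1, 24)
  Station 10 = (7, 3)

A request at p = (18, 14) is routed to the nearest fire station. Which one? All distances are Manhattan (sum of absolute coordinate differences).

Station 6

d(p, Station 1) = |18−19| + |14−16| = 1 + 2 = 3
d(p, Station 2) = |18−7| + |14−12| = 11 + 2 = 13
d(p, Station 3) = |18−1| + |14−12| = 17 + 2 = 19
d(p, Station 4) = |18−14| + |14−6| = 4 + 8 = 12
d(p, Station 5) = |18−18| + |14−8| = 0 + 6 = 6
d(p, Station 6) = |18−18| + |14−13| = 0 + 1 = 1
d(p, Station 7) = |18−0| + |14−16| = 18 + 2 = 20
d(p, Station 8) = |18−16| + |14−6| = 2 + 8 = 10
d(p, Station 9) = |18−1| + |14−24| = 17 + 10 = 27
d(p, Station 10) = |18−7| + |14−3| = 11 + 11 = 22
Station 6 is nearest.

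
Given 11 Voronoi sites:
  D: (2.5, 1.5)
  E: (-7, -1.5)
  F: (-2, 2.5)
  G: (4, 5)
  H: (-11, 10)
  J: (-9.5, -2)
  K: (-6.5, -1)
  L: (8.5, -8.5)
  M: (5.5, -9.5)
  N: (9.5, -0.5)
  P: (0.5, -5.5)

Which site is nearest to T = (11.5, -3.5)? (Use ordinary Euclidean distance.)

N

Compare squared distances (the ordering matches that of the actual distances):
|TD|² = 81 + 25 = 106
|TE|² = 342.25 + 4 = 346.25
|TF|² = 182.25 + 36 = 218.25
|TG|² = 56.25 + 72.25 = 128.5
|TH|² = 506.25 + 182.25 = 688.5
|TJ|² = 441 + 2.25 = 443.25
|TK|² = 324 + 6.25 = 330.25
|TL|² = 9 + 25 = 34
|TM|² = 36 + 36 = 72
|TN|² = 4 + 9 = 13
|TP|² = 121 + 4 = 125
The smallest is to N, so T lies in the Voronoi region of N.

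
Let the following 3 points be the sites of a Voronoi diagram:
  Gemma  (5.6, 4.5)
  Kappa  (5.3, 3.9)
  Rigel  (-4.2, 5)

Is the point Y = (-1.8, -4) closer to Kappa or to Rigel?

Compare squared distances:
d²(Y, Kappa) = (-1.8−5.3)² + (-4−3.9)² = 50.41 + 62.41 = 112.82
d²(Y, Rigel) = (-1.8−(-4.2))² + (-4−5)² = 5.76 + 81 = 86.76
112.82 > 86.76, so Rigel is closer.

Rigel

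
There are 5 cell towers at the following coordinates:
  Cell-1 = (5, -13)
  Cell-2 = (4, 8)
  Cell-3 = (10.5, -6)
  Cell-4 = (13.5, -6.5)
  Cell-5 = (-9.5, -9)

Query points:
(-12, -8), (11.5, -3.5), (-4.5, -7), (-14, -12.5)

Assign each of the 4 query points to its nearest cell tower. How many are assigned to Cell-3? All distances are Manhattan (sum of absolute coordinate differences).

(-12, -8) — d to each: Cell-1:22, Cell-2:32, Cell-3:24.5, Cell-4:27, Cell-5:3.5 → nearest is Cell-5
(11.5, -3.5) — d to each: Cell-1:16, Cell-2:19, Cell-3:3.5, Cell-4:5, Cell-5:26.5 → nearest is Cell-3
(-4.5, -7) — d to each: Cell-1:15.5, Cell-2:23.5, Cell-3:16, Cell-4:18.5, Cell-5:7 → nearest is Cell-5
(-14, -12.5) — d to each: Cell-1:19.5, Cell-2:38.5, Cell-3:31, Cell-4:33.5, Cell-5:8 → nearest is Cell-5
1 of the 4 points has Cell-3 as nearest.

1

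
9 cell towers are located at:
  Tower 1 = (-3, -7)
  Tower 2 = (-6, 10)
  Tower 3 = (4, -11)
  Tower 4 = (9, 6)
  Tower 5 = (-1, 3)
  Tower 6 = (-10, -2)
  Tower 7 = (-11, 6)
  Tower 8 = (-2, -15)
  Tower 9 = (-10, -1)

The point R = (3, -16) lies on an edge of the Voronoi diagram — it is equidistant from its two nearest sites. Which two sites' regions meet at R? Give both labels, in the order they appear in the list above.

Squared distances from R to each site:
d²(R, Tower 1) = (3−(-3))² + (-16−(-7))² = 36 + 81 = 117
d²(R, Tower 2) = (3−(-6))² + (-16−10)² = 81 + 676 = 757
d²(R, Tower 3) = (3−4)² + (-16−(-11))² = 1 + 25 = 26
d²(R, Tower 4) = (3−9)² + (-16−6)² = 36 + 484 = 520
d²(R, Tower 5) = (3−(-1))² + (-16−3)² = 16 + 361 = 377
d²(R, Tower 6) = (3−(-10))² + (-16−(-2))² = 169 + 196 = 365
d²(R, Tower 7) = (3−(-11))² + (-16−6)² = 196 + 484 = 680
d²(R, Tower 8) = (3−(-2))² + (-16−(-15))² = 25 + 1 = 26
d²(R, Tower 9) = (3−(-10))² + (-16−(-1))² = 169 + 225 = 394
R is equidistant from Tower 3 and Tower 8 (both at squared distance 26), and every other site is strictly farther — so R lies on the Tower 3–Tower 8 Voronoi edge.

Tower 3 and Tower 8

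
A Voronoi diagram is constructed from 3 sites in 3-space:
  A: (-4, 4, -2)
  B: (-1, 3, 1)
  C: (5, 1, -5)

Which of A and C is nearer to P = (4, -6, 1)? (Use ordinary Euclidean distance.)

Compare squared distances:
|PA|² = (4−(-4))² + (-6−4)² + (1−(-2))² = 64 + 100 + 9 = 173
|PC|² = (4−5)² + (-6−1)² + (1−(-5))² = 1 + 49 + 36 = 86
173 > 86, so C is closer.

C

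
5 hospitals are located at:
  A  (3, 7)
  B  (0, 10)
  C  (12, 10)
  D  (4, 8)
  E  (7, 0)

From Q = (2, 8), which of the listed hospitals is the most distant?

Compare squared distances (the ordering matches that of the actual distances):
|QA|² = (2−3)² + (8−7)² = 1 + 1 = 2
|QB|² = (2−0)² + (8−10)² = 4 + 4 = 8
|QC|² = (2−12)² + (8−10)² = 100 + 4 = 104
|QD|² = (2−4)² + (8−8)² = 4 + 0 = 4
|QE|² = (2−7)² + (8−0)² = 25 + 64 = 89
The largest is to C.

C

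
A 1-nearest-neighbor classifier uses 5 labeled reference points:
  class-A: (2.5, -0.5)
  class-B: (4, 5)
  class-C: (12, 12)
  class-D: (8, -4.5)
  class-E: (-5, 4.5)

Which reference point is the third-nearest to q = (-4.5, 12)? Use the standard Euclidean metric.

class-A

Compare squared distances (the ordering matches that of the actual distances):
d²(q, class-A) = (-4.5−2.5)² + (12−(-0.5))² = 49 + 156.25 = 205.25
d²(q, class-B) = (-4.5−4)² + (12−5)² = 72.25 + 49 = 121.25
d²(q, class-C) = (-4.5−12)² + (12−12)² = 272.25 + 0 = 272.25
d²(q, class-D) = (-4.5−8)² + (12−(-4.5))² = 156.25 + 272.25 = 428.5
d²(q, class-E) = (-4.5−(-5))² + (12−4.5)² = 0.25 + 56.25 = 56.5
Sorted ascending: class-E, class-B, class-A, class-C, … — the third-nearest is class-A.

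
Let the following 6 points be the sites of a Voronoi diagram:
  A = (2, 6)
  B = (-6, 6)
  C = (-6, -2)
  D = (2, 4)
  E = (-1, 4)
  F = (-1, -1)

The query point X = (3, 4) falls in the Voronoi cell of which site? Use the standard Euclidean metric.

Since √ is increasing, it suffices to compare squared distances:
|XA|² = (3−2)² + (4−6)² = 1 + 4 = 5
|XB|² = (3−(-6))² + (4−6)² = 81 + 4 = 85
|XC|² = (3−(-6))² + (4−(-2))² = 81 + 36 = 117
|XD|² = (3−2)² + (4−4)² = 1 + 0 = 1
|XE|² = (3−(-1))² + (4−4)² = 16 + 0 = 16
|XF|² = (3−(-1))² + (4−(-1))² = 16 + 25 = 41
Minimum is at D.

D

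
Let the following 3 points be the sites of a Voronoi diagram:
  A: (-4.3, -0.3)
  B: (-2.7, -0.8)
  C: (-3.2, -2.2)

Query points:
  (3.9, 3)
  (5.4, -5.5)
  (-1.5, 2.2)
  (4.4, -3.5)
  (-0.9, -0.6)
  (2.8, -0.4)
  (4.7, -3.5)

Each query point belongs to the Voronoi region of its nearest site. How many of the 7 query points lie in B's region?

6

(3.9, 3) — d² to each: A:78.13, B:58, C:77.45 → nearest is B
(5.4, -5.5) — d² to each: A:121.13, B:87.7, C:84.85 → nearest is C
(-1.5, 2.2) — d² to each: A:14.09, B:10.44, C:22.25 → nearest is B
(4.4, -3.5) — d² to each: A:85.93, B:57.7, C:59.45 → nearest is B
(-0.9, -0.6) — d² to each: A:11.65, B:3.28, C:7.85 → nearest is B
(2.8, -0.4) — d² to each: A:50.42, B:30.41, C:39.24 → nearest is B
(4.7, -3.5) — d² to each: A:91.24, B:62.05, C:64.1 → nearest is B
6 of the 7 points have B as nearest.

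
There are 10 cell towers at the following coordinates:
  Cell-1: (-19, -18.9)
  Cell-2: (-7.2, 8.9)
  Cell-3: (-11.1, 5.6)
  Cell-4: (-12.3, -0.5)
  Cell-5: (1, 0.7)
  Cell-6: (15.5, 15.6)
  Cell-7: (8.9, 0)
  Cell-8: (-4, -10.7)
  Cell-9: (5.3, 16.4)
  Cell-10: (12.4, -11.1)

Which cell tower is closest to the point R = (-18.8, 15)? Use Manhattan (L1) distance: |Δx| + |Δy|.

d(R, Cell-1) = 0.2 + 33.9 = 34.1
d(R, Cell-2) = 11.6 + 6.1 = 17.7
d(R, Cell-3) = 7.7 + 9.4 = 17.1
d(R, Cell-4) = 6.5 + 15.5 = 22
d(R, Cell-5) = 19.8 + 14.3 = 34.1
d(R, Cell-6) = 34.3 + 0.6 = 34.9
d(R, Cell-7) = 27.7 + 15 = 42.7
d(R, Cell-8) = 14.8 + 25.7 = 40.5
d(R, Cell-9) = 24.1 + 1.4 = 25.5
d(R, Cell-10) = 31.2 + 26.1 = 57.3
Minimum is at Cell-3.

Cell-3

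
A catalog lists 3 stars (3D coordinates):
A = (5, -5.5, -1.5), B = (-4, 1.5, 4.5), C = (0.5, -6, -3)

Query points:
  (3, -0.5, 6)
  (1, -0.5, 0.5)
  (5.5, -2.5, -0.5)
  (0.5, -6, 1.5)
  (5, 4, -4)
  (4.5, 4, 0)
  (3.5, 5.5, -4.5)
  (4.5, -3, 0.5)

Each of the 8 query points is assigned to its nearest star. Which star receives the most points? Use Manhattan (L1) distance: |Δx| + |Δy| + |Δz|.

A

(3, -0.5, 6) — d to each: A:14.5, B:10.5, C:17 → nearest is B
(1, -0.5, 0.5) — d to each: A:11, B:11, C:9.5 → nearest is C
(5.5, -2.5, -0.5) — d to each: A:4.5, B:18.5, C:11 → nearest is A
(0.5, -6, 1.5) — d to each: A:8, B:15, C:4.5 → nearest is C
(5, 4, -4) — d to each: A:12, B:20, C:15.5 → nearest is A
(4.5, 4, 0) — d to each: A:11.5, B:15.5, C:17 → nearest is A
(3.5, 5.5, -4.5) — d to each: A:15.5, B:20.5, C:16 → nearest is A
(4.5, -3, 0.5) — d to each: A:5, B:17, C:10.5 → nearest is A
Tally — A:5, B:1, C:2. A captures the most (5).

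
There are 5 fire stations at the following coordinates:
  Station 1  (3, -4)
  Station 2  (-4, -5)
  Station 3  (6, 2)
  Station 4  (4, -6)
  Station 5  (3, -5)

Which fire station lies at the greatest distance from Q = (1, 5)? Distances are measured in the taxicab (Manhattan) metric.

Station 2

d(Q, Station 1) = |1−3| + |5−(-4)| = 2 + 9 = 11
d(Q, Station 2) = |1−(-4)| + |5−(-5)| = 5 + 10 = 15
d(Q, Station 3) = |1−6| + |5−2| = 5 + 3 = 8
d(Q, Station 4) = |1−4| + |5−(-6)| = 3 + 11 = 14
d(Q, Station 5) = |1−3| + |5−(-5)| = 2 + 10 = 12
The largest is to Station 2.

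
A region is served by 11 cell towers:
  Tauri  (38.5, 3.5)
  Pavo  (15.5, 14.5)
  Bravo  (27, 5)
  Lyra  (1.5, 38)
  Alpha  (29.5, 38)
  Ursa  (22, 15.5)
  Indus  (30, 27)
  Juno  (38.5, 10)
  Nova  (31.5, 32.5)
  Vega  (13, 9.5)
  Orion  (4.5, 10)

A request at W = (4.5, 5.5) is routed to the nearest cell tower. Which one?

Orion

Squared Euclidean distances:
d²(W, Tauri) = (4.5−38.5)² + (5.5−3.5)² = 1156 + 4 = 1160
d²(W, Pavo) = (4.5−15.5)² + (5.5−14.5)² = 121 + 81 = 202
d²(W, Bravo) = (4.5−27)² + (5.5−5)² = 506.25 + 0.25 = 506.5
d²(W, Lyra) = (4.5−1.5)² + (5.5−38)² = 9 + 1056.25 = 1065.25
d²(W, Alpha) = (4.5−29.5)² + (5.5−38)² = 625 + 1056.25 = 1681.25
d²(W, Ursa) = (4.5−22)² + (5.5−15.5)² = 306.25 + 100 = 406.25
d²(W, Indus) = (4.5−30)² + (5.5−27)² = 650.25 + 462.25 = 1112.5
d²(W, Juno) = (4.5−38.5)² + (5.5−10)² = 1156 + 20.25 = 1176.25
d²(W, Nova) = (4.5−31.5)² + (5.5−32.5)² = 729 + 729 = 1458
d²(W, Vega) = (4.5−13)² + (5.5−9.5)² = 72.25 + 16 = 88.25
d²(W, Orion) = (4.5−4.5)² + (5.5−10)² = 0 + 20.25 = 20.25
Minimum is at Orion.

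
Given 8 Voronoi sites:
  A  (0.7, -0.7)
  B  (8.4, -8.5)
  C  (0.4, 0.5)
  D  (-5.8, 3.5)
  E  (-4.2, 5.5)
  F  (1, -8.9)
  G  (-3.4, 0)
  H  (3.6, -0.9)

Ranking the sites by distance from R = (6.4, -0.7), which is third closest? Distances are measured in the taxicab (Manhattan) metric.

d(R,A) = |6.4−0.7| + |-0.7−(-0.7)| = 5.7 + 0 = 5.7
d(R,B) = |6.4−8.4| + |-0.7−(-8.5)| = 2 + 7.8 = 9.8
d(R,C) = |6.4−0.4| + |-0.7−0.5| = 6 + 1.2 = 7.2
d(R,D) = |6.4−(-5.8)| + |-0.7−3.5| = 12.2 + 4.2 = 16.4
d(R,E) = |6.4−(-4.2)| + |-0.7−5.5| = 10.6 + 6.2 = 16.8
d(R,F) = |6.4−1| + |-0.7−(-8.9)| = 5.4 + 8.2 = 13.6
d(R,G) = |6.4−(-3.4)| + |-0.7−0| = 9.8 + 0.7 = 10.5
d(R,H) = |6.4−3.6| + |-0.7−(-0.9)| = 2.8 + 0.2 = 3
Sorted ascending: H, A, C, B, … — the third-nearest is C.

C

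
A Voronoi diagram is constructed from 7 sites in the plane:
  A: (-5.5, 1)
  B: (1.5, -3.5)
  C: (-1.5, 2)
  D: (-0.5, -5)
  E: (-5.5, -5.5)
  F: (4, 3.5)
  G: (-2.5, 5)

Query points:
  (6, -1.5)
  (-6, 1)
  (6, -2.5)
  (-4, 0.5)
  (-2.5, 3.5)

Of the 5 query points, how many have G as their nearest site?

(6, -1.5) — d² to each: A:138.5, B:24.25, C:68.5, D:54.5, E:148.25, F:29, G:114.5 → nearest is B
(-6, 1) — d² to each: A:0.25, B:76.5, C:21.25, D:66.25, E:42.5, F:106.25, G:28.25 → nearest is A
(6, -2.5) — d² to each: A:144.5, B:21.25, C:76.5, D:48.5, E:141.25, F:40, G:128.5 → nearest is B
(-4, 0.5) — d² to each: A:2.5, B:46.25, C:8.5, D:42.5, E:38.25, F:73, G:22.5 → nearest is A
(-2.5, 3.5) — d² to each: A:15.25, B:65, C:3.25, D:76.25, E:90, F:42.25, G:2.25 → nearest is G
1 of the 5 points has G as nearest.

1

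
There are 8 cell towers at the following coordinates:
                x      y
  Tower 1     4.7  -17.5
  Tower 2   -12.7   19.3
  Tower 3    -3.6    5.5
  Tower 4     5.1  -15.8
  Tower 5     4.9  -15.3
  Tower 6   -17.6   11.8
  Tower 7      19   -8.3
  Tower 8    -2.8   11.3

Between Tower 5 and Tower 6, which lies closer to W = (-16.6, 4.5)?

Compare squared distances:
d²(W, Tower 5) = (-16.6−4.9)² + (4.5−(-15.3))² = 462.25 + 392.04 = 854.29
d²(W, Tower 6) = (-16.6−(-17.6))² + (4.5−11.8)² = 1 + 53.29 = 54.29
854.29 > 54.29, so Tower 6 is closer.

Tower 6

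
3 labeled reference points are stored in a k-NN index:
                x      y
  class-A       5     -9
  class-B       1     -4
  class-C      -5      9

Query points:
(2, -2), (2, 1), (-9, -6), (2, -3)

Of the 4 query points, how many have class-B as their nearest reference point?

(2, -2) — d² to each: class-A:58, class-B:5, class-C:170 → nearest is class-B
(2, 1) — d² to each: class-A:109, class-B:26, class-C:113 → nearest is class-B
(-9, -6) — d² to each: class-A:205, class-B:104, class-C:241 → nearest is class-B
(2, -3) — d² to each: class-A:45, class-B:2, class-C:193 → nearest is class-B
4 of the 4 points have class-B as nearest.

4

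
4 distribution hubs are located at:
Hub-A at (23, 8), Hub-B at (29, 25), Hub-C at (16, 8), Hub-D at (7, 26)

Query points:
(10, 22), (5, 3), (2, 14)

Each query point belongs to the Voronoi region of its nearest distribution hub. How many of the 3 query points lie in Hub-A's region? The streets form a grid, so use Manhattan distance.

0

(10, 22) — d to each: Hub-A:27, Hub-B:22, Hub-C:20, Hub-D:7 → nearest is Hub-D
(5, 3) — d to each: Hub-A:23, Hub-B:46, Hub-C:16, Hub-D:25 → nearest is Hub-C
(2, 14) — d to each: Hub-A:27, Hub-B:38, Hub-C:20, Hub-D:17 → nearest is Hub-D
0 of the 3 points have Hub-A as nearest.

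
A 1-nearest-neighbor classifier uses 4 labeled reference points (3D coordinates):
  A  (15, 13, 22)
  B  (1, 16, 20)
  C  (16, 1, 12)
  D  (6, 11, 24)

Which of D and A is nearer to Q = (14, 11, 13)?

A

Compare squared distances:
|QD|² = (14−6)² + (11−11)² + (13−24)² = 64 + 0 + 121 = 185
|QA|² = (14−15)² + (11−13)² + (13−22)² = 1 + 4 + 81 = 86
185 > 86, so A is closer.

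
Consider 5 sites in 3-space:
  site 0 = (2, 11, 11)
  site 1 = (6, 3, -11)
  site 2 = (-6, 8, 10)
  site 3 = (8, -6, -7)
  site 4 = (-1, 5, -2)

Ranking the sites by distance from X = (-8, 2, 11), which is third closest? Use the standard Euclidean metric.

site 4

Compare squared distances (the ordering matches that of the actual distances):
d²(X, site 0) = (-8−2)² + (2−11)² + (11−11)² = 100 + 81 + 0 = 181
d²(X, site 1) = (-8−6)² + (2−3)² + (11−(-11))² = 196 + 1 + 484 = 681
d²(X, site 2) = (-8−(-6))² + (2−8)² + (11−10)² = 4 + 36 + 1 = 41
d²(X, site 3) = (-8−8)² + (2−(-6))² + (11−(-7))² = 256 + 64 + 324 = 644
d²(X, site 4) = (-8−(-1))² + (2−5)² + (11−(-2))² = 49 + 9 + 169 = 227
Sorted ascending: site 2, site 0, site 4, site 3, … — the third-nearest is site 4.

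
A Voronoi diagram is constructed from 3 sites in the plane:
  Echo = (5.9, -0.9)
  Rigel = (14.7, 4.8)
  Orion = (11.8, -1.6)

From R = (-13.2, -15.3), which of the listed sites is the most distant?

Rigel

Squared Euclidean distances:
d²(R, Echo) = (-13.2−5.9)² + (-15.3−(-0.9))² = 364.81 + 207.36 = 572.17
d²(R, Rigel) = (-13.2−14.7)² + (-15.3−4.8)² = 778.41 + 404.01 = 1182.42
d²(R, Orion) = (-13.2−11.8)² + (-15.3−(-1.6))² = 625 + 187.69 = 812.69
The largest is to Rigel.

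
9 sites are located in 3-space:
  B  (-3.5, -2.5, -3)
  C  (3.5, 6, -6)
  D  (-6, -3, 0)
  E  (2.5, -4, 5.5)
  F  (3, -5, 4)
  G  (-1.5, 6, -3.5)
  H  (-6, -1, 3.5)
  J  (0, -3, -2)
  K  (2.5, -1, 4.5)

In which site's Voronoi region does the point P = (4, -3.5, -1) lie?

Since √ is increasing, it suffices to compare squared distances:
|PB|² = (4−(-3.5))² + (-3.5−(-2.5))² + (-1−(-3))² = 56.25 + 1 + 4 = 61.25
|PC|² = (4−3.5)² + (-3.5−6)² + (-1−(-6))² = 0.25 + 90.25 + 25 = 115.5
|PD|² = (4−(-6))² + (-3.5−(-3))² + (-1−0)² = 100 + 0.25 + 1 = 101.25
|PE|² = (4−2.5)² + (-3.5−(-4))² + (-1−5.5)² = 2.25 + 0.25 + 42.25 = 44.75
|PF|² = (4−3)² + (-3.5−(-5))² + (-1−4)² = 1 + 2.25 + 25 = 28.25
|PG|² = (4−(-1.5))² + (-3.5−6)² + (-1−(-3.5))² = 30.25 + 90.25 + 6.25 = 126.75
|PH|² = (4−(-6))² + (-3.5−(-1))² + (-1−3.5)² = 100 + 6.25 + 20.25 = 126.5
|PJ|² = (4−0)² + (-3.5−(-3))² + (-1−(-2))² = 16 + 0.25 + 1 = 17.25
|PK|² = (4−2.5)² + (-3.5−(-1))² + (-1−4.5)² = 2.25 + 6.25 + 30.25 = 38.75
J is nearest.

J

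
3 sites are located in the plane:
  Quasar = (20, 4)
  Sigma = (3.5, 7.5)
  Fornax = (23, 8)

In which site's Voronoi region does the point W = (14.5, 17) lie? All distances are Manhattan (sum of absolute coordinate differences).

d(W, Quasar) = 5.5 + 13 = 18.5
d(W, Sigma) = 11 + 9.5 = 20.5
d(W, Fornax) = 8.5 + 9 = 17.5
Fornax is nearest.

Fornax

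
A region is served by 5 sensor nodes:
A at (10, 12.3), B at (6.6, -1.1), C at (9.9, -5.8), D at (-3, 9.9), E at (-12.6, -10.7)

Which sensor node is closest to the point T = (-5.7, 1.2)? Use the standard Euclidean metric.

D

Compare squared distances (the ordering matches that of the actual distances):
|TA|² = (-5.7−10)² + (1.2−12.3)² = 246.49 + 123.21 = 369.7
|TB|² = (-5.7−6.6)² + (1.2−(-1.1))² = 151.29 + 5.29 = 156.58
|TC|² = (-5.7−9.9)² + (1.2−(-5.8))² = 243.36 + 49 = 292.36
|TD|² = (-5.7−(-3))² + (1.2−9.9)² = 7.29 + 75.69 = 82.98
|TE|² = (-5.7−(-12.6))² + (1.2−(-10.7))² = 47.61 + 141.61 = 189.22
The smallest is to D, so T lies in the Voronoi region of D.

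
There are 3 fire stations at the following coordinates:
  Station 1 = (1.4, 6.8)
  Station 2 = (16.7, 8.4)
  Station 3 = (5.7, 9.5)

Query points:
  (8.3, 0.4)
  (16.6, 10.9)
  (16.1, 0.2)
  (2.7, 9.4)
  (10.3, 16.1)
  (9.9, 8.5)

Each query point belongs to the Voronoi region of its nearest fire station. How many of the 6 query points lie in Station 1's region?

(8.3, 0.4) — d² to each: Station 1:88.57, Station 2:134.56, Station 3:89.57 → nearest is Station 1
(16.6, 10.9) — d² to each: Station 1:247.85, Station 2:6.26, Station 3:120.77 → nearest is Station 2
(16.1, 0.2) — d² to each: Station 1:259.65, Station 2:67.6, Station 3:194.65 → nearest is Station 2
(2.7, 9.4) — d² to each: Station 1:8.45, Station 2:197, Station 3:9.01 → nearest is Station 1
(10.3, 16.1) — d² to each: Station 1:165.7, Station 2:100.25, Station 3:64.72 → nearest is Station 3
(9.9, 8.5) — d² to each: Station 1:75.14, Station 2:46.25, Station 3:18.64 → nearest is Station 3
2 of the 6 points have Station 1 as nearest.

2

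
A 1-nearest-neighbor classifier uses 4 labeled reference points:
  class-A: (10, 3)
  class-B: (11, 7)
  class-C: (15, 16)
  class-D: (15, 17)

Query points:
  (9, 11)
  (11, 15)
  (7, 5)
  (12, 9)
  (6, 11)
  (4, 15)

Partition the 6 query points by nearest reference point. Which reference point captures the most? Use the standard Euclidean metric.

(9, 11) — d² to each: class-A:65, class-B:20, class-C:61, class-D:72 → nearest is class-B
(11, 15) — d² to each: class-A:145, class-B:64, class-C:17, class-D:20 → nearest is class-C
(7, 5) — d² to each: class-A:13, class-B:20, class-C:185, class-D:208 → nearest is class-A
(12, 9) — d² to each: class-A:40, class-B:5, class-C:58, class-D:73 → nearest is class-B
(6, 11) — d² to each: class-A:80, class-B:41, class-C:106, class-D:117 → nearest is class-B
(4, 15) — d² to each: class-A:180, class-B:113, class-C:122, class-D:125 → nearest is class-B
Tally — class-A:1, class-B:4, class-C:1. class-B captures the most (4).

class-B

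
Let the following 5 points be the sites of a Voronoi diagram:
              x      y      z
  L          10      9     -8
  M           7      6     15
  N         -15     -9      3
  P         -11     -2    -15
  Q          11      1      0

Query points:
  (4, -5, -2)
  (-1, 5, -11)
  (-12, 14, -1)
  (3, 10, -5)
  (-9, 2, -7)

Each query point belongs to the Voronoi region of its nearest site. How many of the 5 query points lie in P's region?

(4, -5, -2) — d² to each: L:268, M:419, N:402, P:403, Q:89 → nearest is Q
(-1, 5, -11) — d² to each: L:146, M:741, N:588, P:165, Q:281 → nearest is L
(-12, 14, -1) — d² to each: L:558, M:681, N:554, P:453, Q:699 → nearest is P
(3, 10, -5) — d² to each: L:59, M:432, N:749, P:440, Q:170 → nearest is L
(-9, 2, -7) — d² to each: L:411, M:756, N:257, P:84, Q:450 → nearest is P
2 of the 5 points have P as nearest.

2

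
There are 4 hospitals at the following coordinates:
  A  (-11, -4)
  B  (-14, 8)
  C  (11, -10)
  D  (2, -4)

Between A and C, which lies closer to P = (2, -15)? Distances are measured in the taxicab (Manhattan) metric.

C

d(P,A) = |2−(-11)| + |-15−(-4)| = 13 + 11 = 24
d(P,C) = |2−11| + |-15−(-10)| = 9 + 5 = 14
24 > 14, so C is closer.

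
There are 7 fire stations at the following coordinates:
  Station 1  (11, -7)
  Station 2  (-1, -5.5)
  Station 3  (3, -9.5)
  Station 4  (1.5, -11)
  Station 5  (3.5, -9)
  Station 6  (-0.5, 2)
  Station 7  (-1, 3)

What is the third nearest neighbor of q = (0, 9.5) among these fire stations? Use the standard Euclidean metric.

Since √ is increasing, it suffices to compare squared distances:
d²(q, Station 1) = 121 + 272.25 = 393.25
d²(q, Station 2) = 1 + 225 = 226
d²(q, Station 3) = 9 + 361 = 370
d²(q, Station 4) = 2.25 + 420.25 = 422.5
d²(q, Station 5) = 12.25 + 342.25 = 354.5
d²(q, Station 6) = 0.25 + 56.25 = 56.5
d²(q, Station 7) = 1 + 42.25 = 43.25
Sorted ascending: Station 7, Station 6, Station 2, Station 5, … — the third-nearest is Station 2.

Station 2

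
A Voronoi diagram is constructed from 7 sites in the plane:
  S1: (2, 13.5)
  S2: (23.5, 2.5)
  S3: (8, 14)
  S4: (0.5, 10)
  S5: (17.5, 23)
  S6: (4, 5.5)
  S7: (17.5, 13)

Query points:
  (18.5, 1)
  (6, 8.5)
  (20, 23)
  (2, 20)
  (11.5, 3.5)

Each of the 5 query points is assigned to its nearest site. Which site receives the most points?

S6

(18.5, 1) — d² to each: S1:428.5, S2:27.25, S3:279.25, S4:405, S5:485, S6:230.5, S7:145 → nearest is S2
(6, 8.5) — d² to each: S1:41, S2:342.25, S3:34.25, S4:32.5, S5:342.5, S6:13, S7:152.5 → nearest is S6
(20, 23) — d² to each: S1:414.25, S2:432.5, S3:225, S4:549.25, S5:6.25, S6:562.25, S7:106.25 → nearest is S5
(2, 20) — d² to each: S1:42.25, S2:768.5, S3:72, S4:102.25, S5:249.25, S6:214.25, S7:289.25 → nearest is S1
(11.5, 3.5) — d² to each: S1:190.25, S2:145, S3:122.5, S4:163.25, S5:416.25, S6:60.25, S7:126.25 → nearest is S6
Tally — S1:1, S2:1, S5:1, S6:2. S6 captures the most (2).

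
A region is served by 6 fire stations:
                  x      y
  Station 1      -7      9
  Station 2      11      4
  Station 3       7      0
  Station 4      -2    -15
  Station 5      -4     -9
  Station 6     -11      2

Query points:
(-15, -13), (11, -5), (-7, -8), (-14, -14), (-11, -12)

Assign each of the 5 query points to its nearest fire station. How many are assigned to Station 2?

0

(-15, -13) — d² to each: Station 1:548, Station 2:965, Station 3:653, Station 4:173, Station 5:137, Station 6:241 → nearest is Station 5
(11, -5) — d² to each: Station 1:520, Station 2:81, Station 3:41, Station 4:269, Station 5:241, Station 6:533 → nearest is Station 3
(-7, -8) — d² to each: Station 1:289, Station 2:468, Station 3:260, Station 4:74, Station 5:10, Station 6:116 → nearest is Station 5
(-14, -14) — d² to each: Station 1:578, Station 2:949, Station 3:637, Station 4:145, Station 5:125, Station 6:265 → nearest is Station 5
(-11, -12) — d² to each: Station 1:457, Station 2:740, Station 3:468, Station 4:90, Station 5:58, Station 6:196 → nearest is Station 5
0 of the 5 points have Station 2 as nearest.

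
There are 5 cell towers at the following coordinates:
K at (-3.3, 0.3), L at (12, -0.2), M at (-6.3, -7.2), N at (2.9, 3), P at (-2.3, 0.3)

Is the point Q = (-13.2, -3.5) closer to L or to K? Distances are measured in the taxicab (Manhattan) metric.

d(Q,L) = |-13.2−12| + |-3.5−(-0.2)| = 25.2 + 3.3 = 28.5
d(Q,K) = |-13.2−(-3.3)| + |-3.5−0.3| = 9.9 + 3.8 = 13.7
28.5 > 13.7, so K is closer.

K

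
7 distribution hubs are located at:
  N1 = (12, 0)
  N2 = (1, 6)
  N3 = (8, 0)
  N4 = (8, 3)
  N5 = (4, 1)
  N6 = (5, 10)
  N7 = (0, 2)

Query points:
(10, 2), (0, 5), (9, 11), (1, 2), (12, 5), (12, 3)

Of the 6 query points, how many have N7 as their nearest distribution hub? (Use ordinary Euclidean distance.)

1

(10, 2) — d² to each: N1:8, N2:97, N3:8, N4:5, N5:37, N6:89, N7:100 → nearest is N4
(0, 5) — d² to each: N1:169, N2:2, N3:89, N4:68, N5:32, N6:50, N7:9 → nearest is N2
(9, 11) — d² to each: N1:130, N2:89, N3:122, N4:65, N5:125, N6:17, N7:162 → nearest is N6
(1, 2) — d² to each: N1:125, N2:16, N3:53, N4:50, N5:10, N6:80, N7:1 → nearest is N7
(12, 5) — d² to each: N1:25, N2:122, N3:41, N4:20, N5:80, N6:74, N7:153 → nearest is N4
(12, 3) — d² to each: N1:9, N2:130, N3:25, N4:16, N5:68, N6:98, N7:145 → nearest is N1
1 of the 6 points has N7 as nearest.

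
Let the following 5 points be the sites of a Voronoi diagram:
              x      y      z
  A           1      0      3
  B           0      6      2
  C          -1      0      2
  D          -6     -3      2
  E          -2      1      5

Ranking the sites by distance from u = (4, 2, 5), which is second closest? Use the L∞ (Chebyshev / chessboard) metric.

d(u,A) = max(3, 2, 2) = 3
d(u,B) = max(4, 4, 3) = 4
d(u,C) = max(5, 2, 3) = 5
d(u,D) = max(10, 5, 3) = 10
d(u,E) = max(6, 1, 0) = 6
Sorted ascending: A, B, C, … — the second-nearest is B.

B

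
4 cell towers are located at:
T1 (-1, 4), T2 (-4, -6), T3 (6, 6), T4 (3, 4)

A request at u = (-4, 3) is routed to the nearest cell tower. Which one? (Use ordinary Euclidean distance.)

T1

Compare squared distances (the ordering matches that of the actual distances):
|uT1|² = (-4−(-1))² + (3−4)² = 9 + 1 = 10
|uT2|² = (-4−(-4))² + (3−(-6))² = 0 + 81 = 81
|uT3|² = (-4−6)² + (3−6)² = 100 + 9 = 109
|uT4|² = (-4−3)² + (3−4)² = 49 + 1 = 50
The smallest is to T1, so u lies in the Voronoi region of T1.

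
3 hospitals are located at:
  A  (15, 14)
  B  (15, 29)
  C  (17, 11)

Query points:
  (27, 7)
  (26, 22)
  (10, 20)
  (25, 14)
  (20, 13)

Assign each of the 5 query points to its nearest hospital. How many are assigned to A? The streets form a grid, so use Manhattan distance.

(27, 7) — d to each: A:19, B:34, C:14 → nearest is C
(26, 22) — d to each: A:19, B:18, C:20 → nearest is B
(10, 20) — d to each: A:11, B:14, C:16 → nearest is A
(25, 14) — d to each: A:10, B:25, C:11 → nearest is A
(20, 13) — d to each: A:6, B:21, C:5 → nearest is C
2 of the 5 points have A as nearest.

2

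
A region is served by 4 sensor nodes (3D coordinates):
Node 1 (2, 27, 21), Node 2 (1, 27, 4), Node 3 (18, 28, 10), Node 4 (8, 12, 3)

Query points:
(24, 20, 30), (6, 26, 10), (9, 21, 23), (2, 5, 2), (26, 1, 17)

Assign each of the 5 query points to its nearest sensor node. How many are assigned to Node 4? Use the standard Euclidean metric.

(24, 20, 30) — d² to each: Node 1:614, Node 2:1254, Node 3:500, Node 4:1049 → nearest is Node 3
(6, 26, 10) — d² to each: Node 1:138, Node 2:62, Node 3:148, Node 4:249 → nearest is Node 2
(9, 21, 23) — d² to each: Node 1:89, Node 2:461, Node 3:299, Node 4:482 → nearest is Node 1
(2, 5, 2) — d² to each: Node 1:845, Node 2:489, Node 3:849, Node 4:86 → nearest is Node 4
(26, 1, 17) — d² to each: Node 1:1268, Node 2:1470, Node 3:842, Node 4:641 → nearest is Node 4
2 of the 5 points have Node 4 as nearest.

2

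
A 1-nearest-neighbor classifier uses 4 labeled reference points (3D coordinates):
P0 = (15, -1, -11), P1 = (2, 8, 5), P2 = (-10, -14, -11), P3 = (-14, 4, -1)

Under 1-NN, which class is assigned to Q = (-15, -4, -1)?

P3

Compare squared distances (the ordering matches that of the actual distances):
|QP0|² = (-15−15)² + (-4−(-1))² + (-1−(-11))² = 900 + 9 + 100 = 1009
|QP1|² = (-15−2)² + (-4−8)² + (-1−5)² = 289 + 144 + 36 = 469
|QP2|² = (-15−(-10))² + (-4−(-14))² + (-1−(-11))² = 25 + 100 + 100 = 225
|QP3|² = (-15−(-14))² + (-4−4)² + (-1−(-1))² = 1 + 64 + 0 = 65
Minimum is at P3.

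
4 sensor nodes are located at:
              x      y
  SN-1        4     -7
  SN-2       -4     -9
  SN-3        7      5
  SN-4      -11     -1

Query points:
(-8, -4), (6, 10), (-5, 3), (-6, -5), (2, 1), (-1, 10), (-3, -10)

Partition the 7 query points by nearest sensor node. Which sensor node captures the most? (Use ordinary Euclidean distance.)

(-8, -4) — d² to each: SN-1:153, SN-2:41, SN-3:306, SN-4:18 → nearest is SN-4
(6, 10) — d² to each: SN-1:293, SN-2:461, SN-3:26, SN-4:410 → nearest is SN-3
(-5, 3) — d² to each: SN-1:181, SN-2:145, SN-3:148, SN-4:52 → nearest is SN-4
(-6, -5) — d² to each: SN-1:104, SN-2:20, SN-3:269, SN-4:41 → nearest is SN-2
(2, 1) — d² to each: SN-1:68, SN-2:136, SN-3:41, SN-4:173 → nearest is SN-3
(-1, 10) — d² to each: SN-1:314, SN-2:370, SN-3:89, SN-4:221 → nearest is SN-3
(-3, -10) — d² to each: SN-1:58, SN-2:2, SN-3:325, SN-4:145 → nearest is SN-2
Tally — SN-2:2, SN-3:3, SN-4:2. SN-3 captures the most (3).

SN-3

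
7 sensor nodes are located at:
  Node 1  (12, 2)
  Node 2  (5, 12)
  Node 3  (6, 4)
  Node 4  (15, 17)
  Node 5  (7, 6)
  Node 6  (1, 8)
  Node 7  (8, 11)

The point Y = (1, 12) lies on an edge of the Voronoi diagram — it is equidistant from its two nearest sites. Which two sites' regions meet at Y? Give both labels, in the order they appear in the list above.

Node 2 and Node 6

Squared distances from Y to each site:
d²(Y, Node 1) = (1−12)² + (12−2)² = 121 + 100 = 221
d²(Y, Node 2) = (1−5)² + (12−12)² = 16 + 0 = 16
d²(Y, Node 3) = (1−6)² + (12−4)² = 25 + 64 = 89
d²(Y, Node 4) = (1−15)² + (12−17)² = 196 + 25 = 221
d²(Y, Node 5) = (1−7)² + (12−6)² = 36 + 36 = 72
d²(Y, Node 6) = (1−1)² + (12−8)² = 0 + 16 = 16
d²(Y, Node 7) = (1−8)² + (12−11)² = 49 + 1 = 50
Y is equidistant from Node 2 and Node 6 (both at squared distance 16), and every other site is strictly farther — so Y lies on the Node 2–Node 6 Voronoi edge.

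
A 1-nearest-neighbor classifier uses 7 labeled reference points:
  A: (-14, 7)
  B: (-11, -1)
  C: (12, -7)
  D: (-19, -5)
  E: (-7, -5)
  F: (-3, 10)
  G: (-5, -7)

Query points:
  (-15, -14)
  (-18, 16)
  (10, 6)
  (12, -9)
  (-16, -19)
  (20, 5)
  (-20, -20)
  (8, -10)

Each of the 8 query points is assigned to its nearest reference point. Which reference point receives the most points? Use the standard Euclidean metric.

C

(-15, -14) — d² to each: A:442, B:185, C:778, D:97, E:145, F:720, G:149 → nearest is D
(-18, 16) — d² to each: A:97, B:338, C:1429, D:442, E:562, F:261, G:698 → nearest is A
(10, 6) — d² to each: A:577, B:490, C:173, D:962, E:410, F:185, G:394 → nearest is C
(12, -9) — d² to each: A:932, B:593, C:4, D:977, E:377, F:586, G:293 → nearest is C
(-16, -19) — d² to each: A:680, B:349, C:928, D:205, E:277, F:1010, G:265 → nearest is D
(20, 5) — d² to each: A:1160, B:997, C:208, D:1621, E:829, F:554, G:769 → nearest is C
(-20, -20) — d² to each: A:765, B:442, C:1193, D:226, E:394, F:1189, G:394 → nearest is D
(8, -10) — d² to each: A:773, B:442, C:25, D:754, E:250, F:521, G:178 → nearest is C
Tally — A:1, C:4, D:3. C captures the most (4).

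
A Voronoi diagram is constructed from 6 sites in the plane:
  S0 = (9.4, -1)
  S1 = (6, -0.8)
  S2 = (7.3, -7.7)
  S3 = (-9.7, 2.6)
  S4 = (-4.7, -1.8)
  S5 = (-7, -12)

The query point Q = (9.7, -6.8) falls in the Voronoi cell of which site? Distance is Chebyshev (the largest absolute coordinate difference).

d(Q,S0) = max(0.3, 5.8) = 5.8
d(Q,S1) = max(3.7, 6) = 6
d(Q,S2) = max(2.4, 0.9) = 2.4
d(Q,S3) = max(19.4, 9.4) = 19.4
d(Q,S4) = max(14.4, 5) = 14.4
d(Q,S5) = max(16.7, 5.2) = 16.7
Minimum is at S2.

S2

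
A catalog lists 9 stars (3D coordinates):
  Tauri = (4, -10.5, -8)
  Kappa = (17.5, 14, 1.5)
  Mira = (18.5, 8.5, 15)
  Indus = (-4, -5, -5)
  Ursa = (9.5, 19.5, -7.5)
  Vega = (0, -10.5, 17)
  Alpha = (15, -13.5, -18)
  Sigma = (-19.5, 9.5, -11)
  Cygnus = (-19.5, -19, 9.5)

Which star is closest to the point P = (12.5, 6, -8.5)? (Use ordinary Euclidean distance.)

Since √ is increasing, it suffices to compare squared distances:
d²(P, Tauri) = 72.25 + 272.25 + 0.25 = 344.75
d²(P, Kappa) = 25 + 64 + 100 = 189
d²(P, Mira) = 36 + 6.25 + 552.25 = 594.5
d²(P, Indus) = 272.25 + 121 + 12.25 = 405.5
d²(P, Ursa) = 9 + 182.25 + 1 = 192.25
d²(P, Vega) = 156.25 + 272.25 + 650.25 = 1078.75
d²(P, Alpha) = 6.25 + 380.25 + 90.25 = 476.75
d²(P, Sigma) = 1024 + 12.25 + 6.25 = 1042.5
d²(P, Cygnus) = 1024 + 625 + 324 = 1973
The smallest is to Kappa, so P lies in the Voronoi region of Kappa.

Kappa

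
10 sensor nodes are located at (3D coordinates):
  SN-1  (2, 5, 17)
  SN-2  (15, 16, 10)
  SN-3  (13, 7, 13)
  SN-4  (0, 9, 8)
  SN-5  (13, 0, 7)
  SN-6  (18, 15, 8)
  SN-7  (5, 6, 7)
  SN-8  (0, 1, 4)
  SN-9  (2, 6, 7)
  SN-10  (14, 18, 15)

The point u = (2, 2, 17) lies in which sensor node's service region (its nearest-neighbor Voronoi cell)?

Squared Euclidean distances:
d²(u, SN-1) = 0 + 9 + 0 = 9
d²(u, SN-2) = 169 + 196 + 49 = 414
d²(u, SN-3) = 121 + 25 + 16 = 162
d²(u, SN-4) = 4 + 49 + 81 = 134
d²(u, SN-5) = 121 + 4 + 100 = 225
d²(u, SN-6) = 256 + 169 + 81 = 506
d²(u, SN-7) = 9 + 16 + 100 = 125
d²(u, SN-8) = 4 + 1 + 169 = 174
d²(u, SN-9) = 0 + 16 + 100 = 116
d²(u, SN-10) = 144 + 256 + 4 = 404
Minimum is at SN-1.

SN-1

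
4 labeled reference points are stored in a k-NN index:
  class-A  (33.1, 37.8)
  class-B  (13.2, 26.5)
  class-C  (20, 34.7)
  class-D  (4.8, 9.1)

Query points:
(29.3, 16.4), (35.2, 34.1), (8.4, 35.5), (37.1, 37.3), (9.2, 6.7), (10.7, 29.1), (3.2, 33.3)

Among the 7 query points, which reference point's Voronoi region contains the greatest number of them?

class-B

(29.3, 16.4) — d² to each: class-A:472.4, class-B:361.22, class-C:421.38, class-D:653.54 → nearest is class-B
(35.2, 34.1) — d² to each: class-A:18.1, class-B:541.76, class-C:231.4, class-D:1549.16 → nearest is class-A
(8.4, 35.5) — d² to each: class-A:615.38, class-B:104.04, class-C:135.2, class-D:709.92 → nearest is class-B
(37.1, 37.3) — d² to each: class-A:16.25, class-B:687.85, class-C:299.17, class-D:1838.53 → nearest is class-A
(9.2, 6.7) — d² to each: class-A:1538.42, class-B:408.04, class-C:900.64, class-D:25.12 → nearest is class-D
(10.7, 29.1) — d² to each: class-A:577.45, class-B:13.01, class-C:117.85, class-D:434.81 → nearest is class-B
(3.2, 33.3) — d² to each: class-A:914.26, class-B:146.24, class-C:284.2, class-D:588.2 → nearest is class-B
Tally — class-A:2, class-B:4, class-D:1. class-B captures the most (4).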